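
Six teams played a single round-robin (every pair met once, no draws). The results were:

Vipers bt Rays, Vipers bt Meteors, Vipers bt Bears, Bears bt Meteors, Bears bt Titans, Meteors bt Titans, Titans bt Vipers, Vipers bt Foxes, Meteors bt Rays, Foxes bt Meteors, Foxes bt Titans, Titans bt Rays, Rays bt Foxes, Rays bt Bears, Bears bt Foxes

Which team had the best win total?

Win totals: Rays 2, Titans 2, Meteors 2, Vipers 4, Bears 3, Foxes 2.
Vipers leads with 4 wins (next highest: 3).

Vipers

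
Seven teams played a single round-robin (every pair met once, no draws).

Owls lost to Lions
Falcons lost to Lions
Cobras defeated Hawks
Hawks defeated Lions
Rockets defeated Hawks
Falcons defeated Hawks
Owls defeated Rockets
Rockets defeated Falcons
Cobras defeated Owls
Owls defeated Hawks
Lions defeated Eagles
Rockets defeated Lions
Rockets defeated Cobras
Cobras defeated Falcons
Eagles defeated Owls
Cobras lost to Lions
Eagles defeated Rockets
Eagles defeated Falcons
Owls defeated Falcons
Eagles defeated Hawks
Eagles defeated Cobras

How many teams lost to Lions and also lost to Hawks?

0

Lions beat: Eagles, Cobras, Owls, Falcons.
Hawks beat: Lions.
No one was beaten by both.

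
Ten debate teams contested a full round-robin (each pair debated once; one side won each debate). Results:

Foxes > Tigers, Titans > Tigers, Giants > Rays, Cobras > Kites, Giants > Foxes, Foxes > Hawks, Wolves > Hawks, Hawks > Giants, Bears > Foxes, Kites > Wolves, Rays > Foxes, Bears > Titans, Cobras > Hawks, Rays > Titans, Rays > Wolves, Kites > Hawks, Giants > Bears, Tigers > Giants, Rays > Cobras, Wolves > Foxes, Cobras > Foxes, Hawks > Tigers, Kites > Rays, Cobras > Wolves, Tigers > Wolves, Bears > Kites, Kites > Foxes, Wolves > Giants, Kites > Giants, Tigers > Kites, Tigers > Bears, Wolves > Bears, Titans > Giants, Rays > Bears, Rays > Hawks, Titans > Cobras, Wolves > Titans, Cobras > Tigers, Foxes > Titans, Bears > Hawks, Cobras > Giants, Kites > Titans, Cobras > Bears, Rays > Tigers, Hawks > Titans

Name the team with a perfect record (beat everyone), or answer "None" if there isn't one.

Highest win total is Rays with 7 (out of 9 possible).
Rays lost to Giants, Kites, so no team went undefeated.

None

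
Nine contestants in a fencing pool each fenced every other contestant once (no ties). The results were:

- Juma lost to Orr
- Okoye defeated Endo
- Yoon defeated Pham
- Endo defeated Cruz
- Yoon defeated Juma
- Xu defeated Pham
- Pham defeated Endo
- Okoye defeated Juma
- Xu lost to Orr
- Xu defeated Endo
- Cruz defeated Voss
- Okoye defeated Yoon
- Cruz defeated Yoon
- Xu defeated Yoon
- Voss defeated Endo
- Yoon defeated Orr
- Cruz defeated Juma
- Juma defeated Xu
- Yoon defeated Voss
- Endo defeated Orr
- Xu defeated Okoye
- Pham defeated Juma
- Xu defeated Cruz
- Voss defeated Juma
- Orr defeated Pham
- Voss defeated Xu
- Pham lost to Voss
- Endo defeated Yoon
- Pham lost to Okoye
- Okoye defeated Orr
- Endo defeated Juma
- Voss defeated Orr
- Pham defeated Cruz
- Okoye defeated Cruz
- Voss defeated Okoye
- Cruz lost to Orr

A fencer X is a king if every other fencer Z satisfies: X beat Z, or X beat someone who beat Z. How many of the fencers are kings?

6

Juma cannot reach Orr, Voss in two steps.
Cruz reaches everyone (king).
Xu reaches everyone (king).
Orr reaches everyone (king).
Voss reaches everyone (king).
Okoye reaches everyone (king).
Pham cannot reach Okoye in two steps.
Endo cannot reach Okoye in two steps.
Yoon reaches everyone (king).
Kings: Cruz, Xu, Orr, Voss, Okoye, Yoon — 6.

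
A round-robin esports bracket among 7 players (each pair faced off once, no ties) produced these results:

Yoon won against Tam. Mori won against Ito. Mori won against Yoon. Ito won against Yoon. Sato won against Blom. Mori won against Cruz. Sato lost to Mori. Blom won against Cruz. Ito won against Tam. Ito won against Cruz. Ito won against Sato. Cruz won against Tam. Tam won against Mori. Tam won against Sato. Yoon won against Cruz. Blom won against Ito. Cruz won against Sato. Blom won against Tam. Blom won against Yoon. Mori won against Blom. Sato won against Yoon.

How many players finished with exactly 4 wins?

2

Win totals: Yoon 2, Ito 4, Blom 4, Tam 2, Cruz 2, Mori 5, Sato 2.
Exactly 4: Ito, Blom — 2 players.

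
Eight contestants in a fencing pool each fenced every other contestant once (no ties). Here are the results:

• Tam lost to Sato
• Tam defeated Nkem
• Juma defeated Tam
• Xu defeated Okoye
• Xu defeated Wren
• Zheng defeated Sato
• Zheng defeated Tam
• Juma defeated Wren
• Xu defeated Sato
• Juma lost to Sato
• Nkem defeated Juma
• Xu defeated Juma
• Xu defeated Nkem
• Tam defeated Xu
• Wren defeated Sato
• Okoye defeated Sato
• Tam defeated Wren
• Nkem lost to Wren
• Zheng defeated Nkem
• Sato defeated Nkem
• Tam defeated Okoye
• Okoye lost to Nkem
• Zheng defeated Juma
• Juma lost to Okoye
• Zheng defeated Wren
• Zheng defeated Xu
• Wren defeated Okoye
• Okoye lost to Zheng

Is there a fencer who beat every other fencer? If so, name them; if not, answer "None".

Zheng has 7 wins out of 7 opponents — a perfect record.

Zheng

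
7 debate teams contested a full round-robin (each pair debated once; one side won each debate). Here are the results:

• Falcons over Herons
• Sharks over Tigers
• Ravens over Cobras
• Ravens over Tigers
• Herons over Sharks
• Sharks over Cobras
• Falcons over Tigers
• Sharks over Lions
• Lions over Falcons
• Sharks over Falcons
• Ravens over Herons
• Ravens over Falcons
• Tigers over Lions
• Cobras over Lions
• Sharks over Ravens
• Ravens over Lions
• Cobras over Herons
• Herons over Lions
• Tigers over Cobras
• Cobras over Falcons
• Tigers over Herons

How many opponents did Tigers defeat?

Tigers' results: beat Lions, Herons, Cobras; lost to Ravens, Falcons, Sharks.
That is 3 wins.

3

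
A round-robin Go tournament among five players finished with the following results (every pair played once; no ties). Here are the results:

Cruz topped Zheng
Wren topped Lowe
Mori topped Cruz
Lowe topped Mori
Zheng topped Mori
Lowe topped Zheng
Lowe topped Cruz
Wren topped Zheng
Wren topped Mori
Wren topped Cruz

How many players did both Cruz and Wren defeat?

Cruz beat: Zheng.
Wren beat: Zheng, Mori, Lowe, Cruz.
Both beat: Zheng — 1.

1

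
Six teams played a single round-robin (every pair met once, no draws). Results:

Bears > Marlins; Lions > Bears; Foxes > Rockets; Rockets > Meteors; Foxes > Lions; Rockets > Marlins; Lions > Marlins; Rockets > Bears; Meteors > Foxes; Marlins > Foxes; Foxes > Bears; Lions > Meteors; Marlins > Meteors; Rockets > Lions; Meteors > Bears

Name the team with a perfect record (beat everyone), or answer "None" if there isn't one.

Highest win total is Rockets with 4 (out of 5 possible).
Rockets lost to Foxes, so no team went undefeated.

None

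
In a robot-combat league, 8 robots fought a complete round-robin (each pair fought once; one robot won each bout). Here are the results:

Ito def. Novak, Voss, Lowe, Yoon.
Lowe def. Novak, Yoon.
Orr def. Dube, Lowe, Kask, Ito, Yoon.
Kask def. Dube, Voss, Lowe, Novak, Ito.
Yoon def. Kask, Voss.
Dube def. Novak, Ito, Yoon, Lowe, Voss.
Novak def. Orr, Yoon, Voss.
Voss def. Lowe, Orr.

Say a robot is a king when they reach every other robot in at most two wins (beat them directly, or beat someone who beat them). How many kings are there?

Novak reaches everyone (king).
Yoon reaches everyone (king).
Orr reaches everyone (king).
Voss reaches everyone (king).
Lowe cannot reach Ito, Dube in two steps.
Ito cannot reach Dube in two steps.
Dube reaches everyone (king).
Kask reaches everyone (king).
Kings: Novak, Yoon, Orr, Voss, Dube, Kask — 6.

6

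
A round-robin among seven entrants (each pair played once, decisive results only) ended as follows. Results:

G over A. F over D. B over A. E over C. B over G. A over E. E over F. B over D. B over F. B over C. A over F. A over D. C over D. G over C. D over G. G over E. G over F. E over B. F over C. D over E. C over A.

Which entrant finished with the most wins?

Win totals: A 3, B 5, C 2, D 2, E 3, F 2, G 4.
B leads with 5 wins (next highest: 4).

B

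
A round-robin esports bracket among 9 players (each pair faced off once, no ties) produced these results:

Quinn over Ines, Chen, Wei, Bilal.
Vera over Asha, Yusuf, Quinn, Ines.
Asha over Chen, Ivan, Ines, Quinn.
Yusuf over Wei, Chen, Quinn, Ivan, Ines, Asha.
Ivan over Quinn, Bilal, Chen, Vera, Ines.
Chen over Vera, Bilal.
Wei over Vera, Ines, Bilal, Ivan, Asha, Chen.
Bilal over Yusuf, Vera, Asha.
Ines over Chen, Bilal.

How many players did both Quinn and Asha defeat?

Quinn beat: Bilal, Ines, Wei, Chen.
Asha beat: Quinn, Ivan, Ines, Chen.
Both beat: Ines, Chen — 2.

2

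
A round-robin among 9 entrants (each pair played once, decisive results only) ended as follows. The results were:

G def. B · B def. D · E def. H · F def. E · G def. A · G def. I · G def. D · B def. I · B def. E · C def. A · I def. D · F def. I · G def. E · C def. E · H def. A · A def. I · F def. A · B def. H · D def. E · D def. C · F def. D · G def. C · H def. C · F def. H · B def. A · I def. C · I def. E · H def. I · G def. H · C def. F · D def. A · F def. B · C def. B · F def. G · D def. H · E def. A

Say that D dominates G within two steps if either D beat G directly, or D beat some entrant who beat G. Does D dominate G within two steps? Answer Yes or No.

No

D did not beat G directly.
D beat A, C, E, H, but each of them lost to G. No two-step path.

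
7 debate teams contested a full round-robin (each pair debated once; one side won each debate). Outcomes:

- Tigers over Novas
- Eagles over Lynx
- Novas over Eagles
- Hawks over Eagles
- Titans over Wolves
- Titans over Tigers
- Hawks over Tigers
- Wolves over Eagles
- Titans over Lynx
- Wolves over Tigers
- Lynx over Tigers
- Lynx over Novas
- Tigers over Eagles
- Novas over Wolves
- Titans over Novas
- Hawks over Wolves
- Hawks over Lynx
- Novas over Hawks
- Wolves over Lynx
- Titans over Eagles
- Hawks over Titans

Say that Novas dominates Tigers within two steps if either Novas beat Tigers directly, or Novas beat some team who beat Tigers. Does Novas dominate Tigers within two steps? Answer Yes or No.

Yes

Novas did not beat Tigers directly.
Novas beat Wolves, Eagles, Hawks. Of those, Wolves beat Tigers.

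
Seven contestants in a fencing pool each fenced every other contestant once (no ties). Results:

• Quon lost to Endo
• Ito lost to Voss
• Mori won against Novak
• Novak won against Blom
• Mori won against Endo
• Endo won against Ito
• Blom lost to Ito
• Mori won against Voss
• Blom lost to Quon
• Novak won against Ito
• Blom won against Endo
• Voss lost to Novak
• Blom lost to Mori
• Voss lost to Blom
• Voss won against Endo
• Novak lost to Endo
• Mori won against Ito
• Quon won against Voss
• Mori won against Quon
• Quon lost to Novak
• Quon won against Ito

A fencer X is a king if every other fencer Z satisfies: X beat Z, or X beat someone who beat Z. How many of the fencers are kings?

Blom cannot reach Mori in two steps.
Mori reaches everyone (king).
Voss cannot reach Mori in two steps.
Quon cannot reach Mori, Novak in two steps.
Novak cannot reach Mori in two steps.
Ito cannot reach Mori, Quon, Novak in two steps.
Endo cannot reach Mori in two steps.
Kings: Mori — 1.

1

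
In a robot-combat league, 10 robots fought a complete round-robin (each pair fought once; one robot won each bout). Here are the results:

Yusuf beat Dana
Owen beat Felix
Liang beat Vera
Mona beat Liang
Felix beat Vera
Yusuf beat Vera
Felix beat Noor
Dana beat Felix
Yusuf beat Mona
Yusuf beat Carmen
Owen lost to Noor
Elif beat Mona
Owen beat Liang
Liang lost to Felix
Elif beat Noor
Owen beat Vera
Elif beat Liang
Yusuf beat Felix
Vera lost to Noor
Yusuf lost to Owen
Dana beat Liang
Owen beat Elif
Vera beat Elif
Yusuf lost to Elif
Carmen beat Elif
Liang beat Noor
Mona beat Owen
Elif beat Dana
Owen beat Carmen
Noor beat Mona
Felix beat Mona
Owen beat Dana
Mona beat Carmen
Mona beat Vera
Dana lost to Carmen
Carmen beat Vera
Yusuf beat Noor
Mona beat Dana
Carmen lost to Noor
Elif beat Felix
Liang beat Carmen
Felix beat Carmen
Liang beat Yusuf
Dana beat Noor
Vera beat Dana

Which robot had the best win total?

Win totals: Felix 5, Carmen 3, Yusuf 6, Dana 3, Elif 6, Owen 7, Liang 4, Noor 4, Vera 2, Mona 5.
Owen leads with 7 wins (next highest: 6).

Owen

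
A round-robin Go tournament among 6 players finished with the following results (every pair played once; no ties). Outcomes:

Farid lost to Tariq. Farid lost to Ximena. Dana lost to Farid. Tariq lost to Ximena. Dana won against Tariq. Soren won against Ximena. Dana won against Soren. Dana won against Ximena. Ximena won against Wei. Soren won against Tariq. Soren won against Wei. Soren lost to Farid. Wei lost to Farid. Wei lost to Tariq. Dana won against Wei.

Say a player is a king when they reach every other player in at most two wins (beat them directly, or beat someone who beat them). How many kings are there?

3

Wei cannot reach Farid, Ximena, Tariq, Soren, Dana in two steps.
Farid reaches everyone (king).
Ximena reaches everyone (king).
Tariq cannot reach Ximena in two steps.
Soren cannot reach Dana in two steps.
Dana reaches everyone (king).
Kings: Farid, Ximena, Dana — 3.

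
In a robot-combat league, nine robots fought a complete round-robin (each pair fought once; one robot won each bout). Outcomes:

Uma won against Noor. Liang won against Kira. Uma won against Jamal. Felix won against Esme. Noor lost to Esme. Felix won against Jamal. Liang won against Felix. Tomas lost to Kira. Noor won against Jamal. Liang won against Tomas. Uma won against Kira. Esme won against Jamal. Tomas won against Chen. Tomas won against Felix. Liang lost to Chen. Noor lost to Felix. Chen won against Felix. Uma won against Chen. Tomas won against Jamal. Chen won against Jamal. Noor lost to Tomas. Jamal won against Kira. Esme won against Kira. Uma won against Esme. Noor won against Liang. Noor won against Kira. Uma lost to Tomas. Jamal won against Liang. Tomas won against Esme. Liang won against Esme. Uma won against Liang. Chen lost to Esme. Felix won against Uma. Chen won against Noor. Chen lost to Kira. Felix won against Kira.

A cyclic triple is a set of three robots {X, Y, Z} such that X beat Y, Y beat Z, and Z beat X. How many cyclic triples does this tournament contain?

21

Win totals: Kira 2, Felix 5, Noor 3, Liang 4, Jamal 2, Chen 4, Tomas 6, Uma 6, Esme 4.
A robot with w wins dominates both others in C(w,2) triples; summing gives 1 + 10 + 3 + 6 + 1 + 6 + 15 + 15 + 6 = 63 transitive triples.
Total triples C(9,3) = 84, so cyclic triples = 84 − 63 = 21.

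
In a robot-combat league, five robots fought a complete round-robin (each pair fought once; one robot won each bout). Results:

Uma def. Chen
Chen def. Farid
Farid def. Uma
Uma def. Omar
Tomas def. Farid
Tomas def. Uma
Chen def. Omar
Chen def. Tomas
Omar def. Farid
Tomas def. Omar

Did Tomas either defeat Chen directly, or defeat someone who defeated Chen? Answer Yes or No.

Yes

Tomas did not beat Chen directly.
Tomas beat Uma, Omar, Farid. Of those, Uma beat Chen.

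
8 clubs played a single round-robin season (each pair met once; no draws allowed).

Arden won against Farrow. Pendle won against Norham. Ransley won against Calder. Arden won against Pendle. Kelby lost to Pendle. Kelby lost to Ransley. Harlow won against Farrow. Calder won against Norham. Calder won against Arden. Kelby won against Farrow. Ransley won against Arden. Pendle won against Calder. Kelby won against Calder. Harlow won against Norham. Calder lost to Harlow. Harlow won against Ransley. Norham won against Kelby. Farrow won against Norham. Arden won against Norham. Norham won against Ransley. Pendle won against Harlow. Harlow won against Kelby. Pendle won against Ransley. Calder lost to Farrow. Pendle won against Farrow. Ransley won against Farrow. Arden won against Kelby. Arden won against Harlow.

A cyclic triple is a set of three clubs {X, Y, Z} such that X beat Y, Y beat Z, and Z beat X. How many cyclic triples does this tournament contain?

Win totals: Farrow 2, Pendle 6, Ransley 4, Calder 2, Harlow 5, Norham 2, Kelby 2, Arden 5.
A club with w wins dominates both others in C(w,2) triples; summing gives 1 + 15 + 6 + 1 + 10 + 1 + 1 + 10 = 45 transitive triples.
Total triples C(8,3) = 56, so cyclic triples = 56 − 45 = 11.

11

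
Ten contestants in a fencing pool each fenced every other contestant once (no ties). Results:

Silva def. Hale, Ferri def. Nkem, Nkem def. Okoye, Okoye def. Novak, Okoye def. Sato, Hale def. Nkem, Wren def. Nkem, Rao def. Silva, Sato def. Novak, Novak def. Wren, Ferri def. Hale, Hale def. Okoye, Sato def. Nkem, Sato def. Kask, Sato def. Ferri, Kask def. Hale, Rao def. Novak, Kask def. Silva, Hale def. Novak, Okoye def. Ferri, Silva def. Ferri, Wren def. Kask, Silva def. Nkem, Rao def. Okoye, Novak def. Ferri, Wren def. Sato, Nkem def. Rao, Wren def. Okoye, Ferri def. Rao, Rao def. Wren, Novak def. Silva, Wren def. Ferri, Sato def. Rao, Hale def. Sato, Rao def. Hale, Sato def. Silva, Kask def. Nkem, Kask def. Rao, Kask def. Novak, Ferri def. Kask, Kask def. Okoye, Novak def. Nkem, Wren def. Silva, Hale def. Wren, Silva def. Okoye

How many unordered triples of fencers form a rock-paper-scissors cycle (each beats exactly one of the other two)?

Win totals: Hale 5, Ferri 4, Nkem 2, Wren 6, Silva 4, Kask 6, Sato 6, Novak 4, Rao 5, Okoye 3.
A fencer with w wins dominates both others in C(w,2) triples; summing gives 10 + 6 + 1 + 15 + 6 + 15 + 15 + 6 + 10 + 3 = 87 transitive triples.
Total triples C(10,3) = 120, so cyclic triples = 120 − 87 = 33.

33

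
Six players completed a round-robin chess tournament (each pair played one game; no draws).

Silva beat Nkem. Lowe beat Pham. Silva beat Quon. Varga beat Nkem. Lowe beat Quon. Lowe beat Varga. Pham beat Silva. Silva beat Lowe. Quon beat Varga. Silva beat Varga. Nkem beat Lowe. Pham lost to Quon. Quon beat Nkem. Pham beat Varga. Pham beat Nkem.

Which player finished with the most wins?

Win totals: Lowe 3, Silva 4, Quon 3, Varga 1, Pham 3, Nkem 1.
Silva leads with 4 wins (next highest: 3).

Silva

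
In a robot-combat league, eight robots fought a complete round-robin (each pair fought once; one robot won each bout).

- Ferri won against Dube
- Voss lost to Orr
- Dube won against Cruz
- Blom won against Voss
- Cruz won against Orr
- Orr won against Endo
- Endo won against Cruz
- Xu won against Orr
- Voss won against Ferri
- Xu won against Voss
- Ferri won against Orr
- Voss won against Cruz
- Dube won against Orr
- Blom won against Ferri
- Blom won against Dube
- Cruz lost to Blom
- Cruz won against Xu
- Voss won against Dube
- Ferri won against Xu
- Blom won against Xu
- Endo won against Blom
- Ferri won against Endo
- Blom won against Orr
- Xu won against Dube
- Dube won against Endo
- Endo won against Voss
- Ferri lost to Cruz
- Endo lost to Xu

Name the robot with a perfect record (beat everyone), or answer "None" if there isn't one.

Highest win total is Blom with 6 (out of 7 possible).
Blom lost to Endo, so no robot went undefeated.

None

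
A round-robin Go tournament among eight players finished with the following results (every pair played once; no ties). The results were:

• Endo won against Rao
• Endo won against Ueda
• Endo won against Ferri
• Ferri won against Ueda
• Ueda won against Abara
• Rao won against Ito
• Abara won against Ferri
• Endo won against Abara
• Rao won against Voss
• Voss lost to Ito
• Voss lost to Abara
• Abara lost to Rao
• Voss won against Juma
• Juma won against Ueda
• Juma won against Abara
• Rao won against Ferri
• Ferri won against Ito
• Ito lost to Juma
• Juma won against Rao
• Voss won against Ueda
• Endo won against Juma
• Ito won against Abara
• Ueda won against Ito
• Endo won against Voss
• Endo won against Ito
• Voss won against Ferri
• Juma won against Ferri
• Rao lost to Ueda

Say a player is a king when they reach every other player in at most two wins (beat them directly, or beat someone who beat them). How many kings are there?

Ito cannot reach Rao, Endo in two steps.
Voss cannot reach Endo in two steps.
Ueda cannot reach Juma, Endo in two steps.
Abara cannot reach Rao, Endo in two steps.
Juma cannot reach Endo in two steps.
Ferri cannot reach Juma, Endo in two steps.
Rao cannot reach Endo in two steps.
Endo reaches everyone (king).
Kings: Endo — 1.

1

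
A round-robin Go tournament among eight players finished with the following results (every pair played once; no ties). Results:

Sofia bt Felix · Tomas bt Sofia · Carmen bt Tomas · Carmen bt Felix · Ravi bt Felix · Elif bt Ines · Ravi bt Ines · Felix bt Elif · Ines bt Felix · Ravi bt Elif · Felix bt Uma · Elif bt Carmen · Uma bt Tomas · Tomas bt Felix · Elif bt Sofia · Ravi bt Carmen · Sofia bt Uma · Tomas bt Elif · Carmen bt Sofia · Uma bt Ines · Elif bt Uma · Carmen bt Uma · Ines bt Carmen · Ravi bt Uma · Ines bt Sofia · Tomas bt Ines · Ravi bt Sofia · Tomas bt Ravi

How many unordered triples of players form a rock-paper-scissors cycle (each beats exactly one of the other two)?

Win totals: Felix 2, Carmen 4, Elif 4, Uma 2, Sofia 2, Tomas 5, Ravi 6, Ines 3.
A player with w wins dominates both others in C(w,2) triples; summing gives 1 + 6 + 6 + 1 + 1 + 10 + 15 + 3 = 43 transitive triples.
Total triples C(8,3) = 56, so cyclic triples = 56 − 43 = 13.

13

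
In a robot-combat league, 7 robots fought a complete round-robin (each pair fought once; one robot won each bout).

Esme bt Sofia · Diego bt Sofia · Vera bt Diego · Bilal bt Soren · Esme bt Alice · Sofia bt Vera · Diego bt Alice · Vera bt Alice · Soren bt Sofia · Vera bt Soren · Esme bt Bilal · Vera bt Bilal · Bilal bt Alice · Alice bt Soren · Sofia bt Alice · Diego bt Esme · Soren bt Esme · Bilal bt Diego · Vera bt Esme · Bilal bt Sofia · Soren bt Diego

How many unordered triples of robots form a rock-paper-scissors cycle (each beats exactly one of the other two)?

9

Win totals: Bilal 4, Alice 1, Esme 3, Soren 3, Sofia 2, Vera 5, Diego 3.
A robot with w wins dominates both others in C(w,2) triples; summing gives 6 + 0 + 3 + 3 + 1 + 10 + 3 = 26 transitive triples.
Total triples C(7,3) = 35, so cyclic triples = 35 − 26 = 9.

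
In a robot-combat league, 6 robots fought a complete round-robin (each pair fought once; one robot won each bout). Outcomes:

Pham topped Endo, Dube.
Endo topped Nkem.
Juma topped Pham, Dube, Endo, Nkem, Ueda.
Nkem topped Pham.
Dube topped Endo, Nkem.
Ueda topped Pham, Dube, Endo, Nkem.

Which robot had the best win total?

Juma

Win totals: Nkem 1, Endo 1, Juma 5, Dube 2, Pham 2, Ueda 4.
Juma leads with 5 wins (next highest: 4).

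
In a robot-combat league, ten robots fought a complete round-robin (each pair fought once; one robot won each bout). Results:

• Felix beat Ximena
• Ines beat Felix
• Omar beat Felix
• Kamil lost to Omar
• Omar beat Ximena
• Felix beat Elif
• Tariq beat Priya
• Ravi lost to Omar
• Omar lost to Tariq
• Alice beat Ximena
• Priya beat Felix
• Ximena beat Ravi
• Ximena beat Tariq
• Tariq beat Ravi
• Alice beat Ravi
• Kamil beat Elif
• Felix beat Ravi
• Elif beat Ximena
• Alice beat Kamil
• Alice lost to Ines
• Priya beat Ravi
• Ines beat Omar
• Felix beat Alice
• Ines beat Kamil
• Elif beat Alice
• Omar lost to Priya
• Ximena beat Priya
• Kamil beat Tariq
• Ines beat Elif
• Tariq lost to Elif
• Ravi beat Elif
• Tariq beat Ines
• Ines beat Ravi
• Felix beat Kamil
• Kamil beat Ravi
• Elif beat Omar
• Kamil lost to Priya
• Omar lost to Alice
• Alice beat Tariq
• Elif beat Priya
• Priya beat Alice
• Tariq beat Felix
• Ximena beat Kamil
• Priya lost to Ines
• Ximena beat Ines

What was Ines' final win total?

Ines' results: beat Omar, Elif, Alice, Felix, Priya, Kamil, Ravi; lost to Tariq, Ximena.
That is 7 wins.

7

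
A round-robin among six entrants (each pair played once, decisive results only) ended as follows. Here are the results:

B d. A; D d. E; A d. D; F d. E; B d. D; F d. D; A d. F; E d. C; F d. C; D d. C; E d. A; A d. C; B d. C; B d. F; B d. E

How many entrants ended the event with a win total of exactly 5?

Win totals: A 3, B 5, C 0, D 2, E 2, F 3.
Exactly 5: B — 1 entrant.

1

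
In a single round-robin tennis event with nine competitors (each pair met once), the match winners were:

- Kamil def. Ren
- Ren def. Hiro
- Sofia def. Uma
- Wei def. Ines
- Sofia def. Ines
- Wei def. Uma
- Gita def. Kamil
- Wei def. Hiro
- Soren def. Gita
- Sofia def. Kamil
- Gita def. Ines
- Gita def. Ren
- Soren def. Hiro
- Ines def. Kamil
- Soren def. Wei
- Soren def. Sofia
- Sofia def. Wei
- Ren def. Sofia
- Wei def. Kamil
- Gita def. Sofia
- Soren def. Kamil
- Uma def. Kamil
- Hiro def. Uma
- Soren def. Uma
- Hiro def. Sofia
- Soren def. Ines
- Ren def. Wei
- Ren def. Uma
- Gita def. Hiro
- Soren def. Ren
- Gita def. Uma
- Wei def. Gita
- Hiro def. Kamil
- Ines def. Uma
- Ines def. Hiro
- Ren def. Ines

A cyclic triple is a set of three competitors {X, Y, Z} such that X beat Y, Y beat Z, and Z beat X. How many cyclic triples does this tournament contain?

9

Win totals: Ines 3, Ren 5, Hiro 3, Uma 1, Gita 6, Wei 5, Soren 8, Kamil 1, Sofia 4.
A competitor with w wins dominates both others in C(w,2) triples; summing gives 3 + 10 + 3 + 0 + 15 + 10 + 28 + 0 + 6 = 75 transitive triples.
Total triples C(9,3) = 84, so cyclic triples = 84 − 75 = 9.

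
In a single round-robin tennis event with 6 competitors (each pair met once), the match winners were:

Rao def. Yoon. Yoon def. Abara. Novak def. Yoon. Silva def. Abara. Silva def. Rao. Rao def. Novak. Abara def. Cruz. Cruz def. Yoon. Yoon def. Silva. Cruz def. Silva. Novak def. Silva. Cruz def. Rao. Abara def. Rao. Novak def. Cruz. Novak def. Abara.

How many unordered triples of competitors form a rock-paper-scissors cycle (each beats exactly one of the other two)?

Win totals: Yoon 2, Cruz 3, Novak 4, Rao 2, Abara 2, Silva 2.
A competitor with w wins dominates both others in C(w,2) triples; summing gives 1 + 3 + 6 + 1 + 1 + 1 = 13 transitive triples.
Total triples C(6,3) = 20, so cyclic triples = 20 − 13 = 7.

7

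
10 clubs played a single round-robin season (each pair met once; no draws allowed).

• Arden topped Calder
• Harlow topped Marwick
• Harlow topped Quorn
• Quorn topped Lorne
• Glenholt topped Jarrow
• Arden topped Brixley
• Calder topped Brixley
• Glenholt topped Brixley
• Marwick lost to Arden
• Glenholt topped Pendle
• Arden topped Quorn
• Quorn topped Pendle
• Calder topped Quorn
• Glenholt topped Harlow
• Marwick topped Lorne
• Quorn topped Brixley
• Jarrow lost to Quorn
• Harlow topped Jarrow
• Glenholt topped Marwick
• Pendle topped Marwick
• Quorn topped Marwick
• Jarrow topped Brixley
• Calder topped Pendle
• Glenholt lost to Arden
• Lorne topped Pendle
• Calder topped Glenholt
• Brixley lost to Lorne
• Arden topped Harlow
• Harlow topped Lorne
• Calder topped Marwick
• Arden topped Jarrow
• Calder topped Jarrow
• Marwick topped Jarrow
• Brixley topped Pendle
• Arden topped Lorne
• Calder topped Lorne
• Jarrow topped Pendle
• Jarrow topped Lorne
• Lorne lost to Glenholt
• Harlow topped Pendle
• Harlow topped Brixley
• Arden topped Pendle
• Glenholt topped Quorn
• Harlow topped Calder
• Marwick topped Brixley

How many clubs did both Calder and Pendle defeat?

Calder beat: Quorn, Pendle, Lorne, Jarrow, Brixley, Glenholt, Marwick.
Pendle beat: Marwick.
Both beat: Marwick — 1.

1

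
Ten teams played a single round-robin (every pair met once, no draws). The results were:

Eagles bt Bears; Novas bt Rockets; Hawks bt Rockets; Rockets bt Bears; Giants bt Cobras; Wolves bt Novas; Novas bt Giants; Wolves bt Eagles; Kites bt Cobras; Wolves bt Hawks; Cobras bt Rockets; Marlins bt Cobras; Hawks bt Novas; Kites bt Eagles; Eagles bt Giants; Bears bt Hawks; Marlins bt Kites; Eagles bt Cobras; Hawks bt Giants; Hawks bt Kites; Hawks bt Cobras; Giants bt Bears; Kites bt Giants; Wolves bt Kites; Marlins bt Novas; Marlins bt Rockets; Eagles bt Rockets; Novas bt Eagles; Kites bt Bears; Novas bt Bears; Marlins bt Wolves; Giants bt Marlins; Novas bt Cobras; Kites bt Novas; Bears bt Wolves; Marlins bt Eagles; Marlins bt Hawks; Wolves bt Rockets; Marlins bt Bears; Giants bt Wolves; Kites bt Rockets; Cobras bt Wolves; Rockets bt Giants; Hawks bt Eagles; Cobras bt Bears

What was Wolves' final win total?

5

Wolves' results: beat Novas, Kites, Rockets, Eagles, Hawks; lost to Giants, Marlins, Cobras, Bears.
That is 5 wins.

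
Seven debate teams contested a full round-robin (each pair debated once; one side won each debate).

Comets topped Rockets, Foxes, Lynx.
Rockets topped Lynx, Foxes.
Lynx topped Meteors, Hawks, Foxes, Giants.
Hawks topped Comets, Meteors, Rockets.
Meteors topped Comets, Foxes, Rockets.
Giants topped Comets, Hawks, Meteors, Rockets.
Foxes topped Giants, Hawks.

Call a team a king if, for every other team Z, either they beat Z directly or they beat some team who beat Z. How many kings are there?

4

Hawks cannot reach Giants in two steps.
Lynx reaches everyone (king).
Giants reaches everyone (king).
Meteors reaches everyone (king).
Rockets cannot reach Comets in two steps.
Foxes cannot reach Lynx in two steps.
Comets reaches everyone (king).
Kings: Lynx, Giants, Meteors, Comets — 4.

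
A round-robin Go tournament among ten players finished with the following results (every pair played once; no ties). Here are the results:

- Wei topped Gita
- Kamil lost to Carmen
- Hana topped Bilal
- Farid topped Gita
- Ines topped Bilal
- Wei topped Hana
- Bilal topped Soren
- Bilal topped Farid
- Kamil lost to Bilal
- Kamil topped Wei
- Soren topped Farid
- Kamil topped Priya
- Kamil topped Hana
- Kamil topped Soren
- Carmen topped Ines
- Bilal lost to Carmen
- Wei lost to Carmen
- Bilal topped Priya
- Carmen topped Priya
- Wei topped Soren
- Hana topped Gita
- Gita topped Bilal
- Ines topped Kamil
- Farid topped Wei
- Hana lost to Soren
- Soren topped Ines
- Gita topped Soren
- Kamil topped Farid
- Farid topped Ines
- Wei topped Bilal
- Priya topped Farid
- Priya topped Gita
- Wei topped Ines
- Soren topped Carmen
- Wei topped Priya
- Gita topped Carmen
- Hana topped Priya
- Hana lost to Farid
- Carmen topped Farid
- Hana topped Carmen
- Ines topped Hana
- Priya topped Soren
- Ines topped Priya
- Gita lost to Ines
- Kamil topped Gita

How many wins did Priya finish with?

Priya's results: beat Soren, Gita, Farid; lost to Ines, Kamil, Wei, Carmen, Hana, Bilal.
That is 3 wins.

3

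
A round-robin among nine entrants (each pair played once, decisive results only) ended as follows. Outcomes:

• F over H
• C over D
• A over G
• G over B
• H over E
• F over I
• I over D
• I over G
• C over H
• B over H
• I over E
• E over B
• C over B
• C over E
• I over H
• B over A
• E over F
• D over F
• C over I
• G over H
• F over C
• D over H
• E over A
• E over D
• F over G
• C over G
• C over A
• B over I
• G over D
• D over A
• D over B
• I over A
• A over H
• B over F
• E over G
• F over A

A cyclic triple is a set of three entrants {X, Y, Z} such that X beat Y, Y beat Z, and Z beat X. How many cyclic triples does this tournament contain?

Win totals: A 2, B 4, C 7, D 4, E 5, F 5, G 3, H 1, I 5.
An entrant with w wins dominates both others in C(w,2) triples; summing gives 1 + 6 + 21 + 6 + 10 + 10 + 3 + 0 + 10 = 67 transitive triples.
Total triples C(9,3) = 84, so cyclic triples = 84 − 67 = 17.

17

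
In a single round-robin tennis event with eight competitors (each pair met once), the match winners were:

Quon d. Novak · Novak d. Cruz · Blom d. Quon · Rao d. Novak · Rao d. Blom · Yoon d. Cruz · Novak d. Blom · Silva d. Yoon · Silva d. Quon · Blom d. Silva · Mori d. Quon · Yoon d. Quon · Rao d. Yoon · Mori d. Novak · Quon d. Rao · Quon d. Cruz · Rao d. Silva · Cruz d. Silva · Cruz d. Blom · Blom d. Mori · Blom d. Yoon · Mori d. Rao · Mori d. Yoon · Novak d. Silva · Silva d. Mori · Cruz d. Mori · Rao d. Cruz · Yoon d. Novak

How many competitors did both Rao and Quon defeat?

Rao beat: Blom, Silva, Novak, Yoon, Cruz.
Quon beat: Novak, Rao, Cruz.
Both beat: Novak, Cruz — 2.

2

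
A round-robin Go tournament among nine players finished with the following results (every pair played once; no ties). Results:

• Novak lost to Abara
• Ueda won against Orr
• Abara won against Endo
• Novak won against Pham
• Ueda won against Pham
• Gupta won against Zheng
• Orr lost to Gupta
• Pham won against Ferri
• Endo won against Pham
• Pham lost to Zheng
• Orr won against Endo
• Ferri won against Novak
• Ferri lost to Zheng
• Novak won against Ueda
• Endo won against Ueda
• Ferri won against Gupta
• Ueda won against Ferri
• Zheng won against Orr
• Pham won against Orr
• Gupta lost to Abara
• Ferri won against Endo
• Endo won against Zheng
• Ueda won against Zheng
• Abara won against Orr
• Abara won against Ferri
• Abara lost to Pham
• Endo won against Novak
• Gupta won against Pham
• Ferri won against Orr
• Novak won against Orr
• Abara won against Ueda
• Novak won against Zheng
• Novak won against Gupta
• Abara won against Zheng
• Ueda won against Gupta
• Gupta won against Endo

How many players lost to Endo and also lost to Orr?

0

Endo beat: Pham, Novak, Zheng, Ueda.
Orr beat: Endo.
No one was beaten by both.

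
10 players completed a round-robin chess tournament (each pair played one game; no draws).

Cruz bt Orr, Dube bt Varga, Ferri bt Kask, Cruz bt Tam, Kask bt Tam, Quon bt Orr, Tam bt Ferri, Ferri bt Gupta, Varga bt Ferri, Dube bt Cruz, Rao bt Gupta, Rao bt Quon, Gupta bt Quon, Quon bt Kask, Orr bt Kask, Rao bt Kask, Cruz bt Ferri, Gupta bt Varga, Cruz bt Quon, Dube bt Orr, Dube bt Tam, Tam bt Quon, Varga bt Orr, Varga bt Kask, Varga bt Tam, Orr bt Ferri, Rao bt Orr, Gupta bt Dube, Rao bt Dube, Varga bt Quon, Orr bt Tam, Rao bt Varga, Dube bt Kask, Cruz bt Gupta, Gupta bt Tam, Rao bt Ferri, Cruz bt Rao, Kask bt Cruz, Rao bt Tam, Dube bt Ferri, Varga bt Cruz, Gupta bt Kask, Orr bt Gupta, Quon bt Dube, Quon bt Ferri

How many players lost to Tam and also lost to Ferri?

Tam beat: Ferri, Quon.
Ferri beat: Kask, Gupta.
No one was beaten by both.

0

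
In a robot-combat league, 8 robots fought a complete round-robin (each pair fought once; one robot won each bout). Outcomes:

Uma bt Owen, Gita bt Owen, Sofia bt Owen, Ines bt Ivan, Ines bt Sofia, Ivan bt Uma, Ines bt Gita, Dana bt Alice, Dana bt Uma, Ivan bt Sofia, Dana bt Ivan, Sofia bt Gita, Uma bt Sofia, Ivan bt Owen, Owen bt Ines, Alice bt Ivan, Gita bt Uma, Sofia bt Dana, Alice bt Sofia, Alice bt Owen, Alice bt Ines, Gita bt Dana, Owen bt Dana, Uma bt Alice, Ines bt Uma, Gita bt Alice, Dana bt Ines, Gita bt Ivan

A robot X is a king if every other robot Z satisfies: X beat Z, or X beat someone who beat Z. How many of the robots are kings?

Ivan reaches everyone (king).
Sofia reaches everyone (king).
Alice reaches everyone (king).
Uma reaches everyone (king).
Dana reaches everyone (king).
Gita reaches everyone (king).
Ines reaches everyone (king).
Owen reaches everyone (king).
Kings: Ivan, Sofia, Alice, Uma, Dana, Gita, Ines, Owen — 8.

8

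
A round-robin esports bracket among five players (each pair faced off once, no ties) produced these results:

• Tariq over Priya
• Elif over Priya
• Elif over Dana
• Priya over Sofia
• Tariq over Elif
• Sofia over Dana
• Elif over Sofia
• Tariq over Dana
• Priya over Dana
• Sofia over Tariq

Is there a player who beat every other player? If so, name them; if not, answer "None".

Highest win total is Tariq with 3 (out of 4 possible).
Tariq lost to Sofia, so no player went undefeated.

None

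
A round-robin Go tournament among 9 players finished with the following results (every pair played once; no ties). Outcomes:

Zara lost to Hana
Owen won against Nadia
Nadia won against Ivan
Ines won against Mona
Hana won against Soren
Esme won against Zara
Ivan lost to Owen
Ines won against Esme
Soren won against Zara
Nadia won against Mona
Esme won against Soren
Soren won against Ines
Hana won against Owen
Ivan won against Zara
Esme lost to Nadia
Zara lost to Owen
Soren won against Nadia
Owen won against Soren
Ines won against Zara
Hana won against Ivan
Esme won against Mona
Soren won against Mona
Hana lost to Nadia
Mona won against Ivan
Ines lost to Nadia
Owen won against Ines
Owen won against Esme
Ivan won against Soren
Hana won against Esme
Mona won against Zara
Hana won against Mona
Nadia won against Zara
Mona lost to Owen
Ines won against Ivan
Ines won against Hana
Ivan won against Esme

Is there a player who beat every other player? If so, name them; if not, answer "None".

None

Highest win total is Owen with 7 (out of 8 possible).
Owen lost to Hana, so no player went undefeated.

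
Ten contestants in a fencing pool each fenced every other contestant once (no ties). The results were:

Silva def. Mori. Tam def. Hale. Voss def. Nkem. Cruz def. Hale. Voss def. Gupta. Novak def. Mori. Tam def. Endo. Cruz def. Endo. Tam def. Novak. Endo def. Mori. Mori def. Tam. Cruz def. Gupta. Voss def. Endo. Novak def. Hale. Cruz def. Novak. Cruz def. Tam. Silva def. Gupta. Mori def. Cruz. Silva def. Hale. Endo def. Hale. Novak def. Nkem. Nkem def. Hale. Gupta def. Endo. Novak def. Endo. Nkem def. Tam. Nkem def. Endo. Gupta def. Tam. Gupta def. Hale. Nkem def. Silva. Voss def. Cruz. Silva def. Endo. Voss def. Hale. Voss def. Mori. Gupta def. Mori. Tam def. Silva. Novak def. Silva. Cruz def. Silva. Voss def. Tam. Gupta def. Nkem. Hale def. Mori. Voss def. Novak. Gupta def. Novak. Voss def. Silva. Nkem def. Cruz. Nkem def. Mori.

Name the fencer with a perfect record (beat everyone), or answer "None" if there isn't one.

Voss

Voss has 9 wins out of 9 opponents — a perfect record.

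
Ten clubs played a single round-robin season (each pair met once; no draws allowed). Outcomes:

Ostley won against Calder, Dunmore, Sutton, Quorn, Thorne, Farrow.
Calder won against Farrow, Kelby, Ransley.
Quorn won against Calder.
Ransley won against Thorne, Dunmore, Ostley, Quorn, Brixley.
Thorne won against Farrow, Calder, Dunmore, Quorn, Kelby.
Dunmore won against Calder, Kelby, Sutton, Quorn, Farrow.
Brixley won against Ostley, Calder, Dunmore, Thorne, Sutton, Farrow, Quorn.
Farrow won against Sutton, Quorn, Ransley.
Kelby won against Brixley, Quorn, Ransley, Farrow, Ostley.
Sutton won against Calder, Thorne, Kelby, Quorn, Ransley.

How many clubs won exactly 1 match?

1

Win totals: Dunmore 5, Ostley 6, Farrow 3, Brixley 7, Quorn 1, Thorne 5, Calder 3, Sutton 5, Ransley 5, Kelby 5.
Exactly 1: Quorn — 1 club.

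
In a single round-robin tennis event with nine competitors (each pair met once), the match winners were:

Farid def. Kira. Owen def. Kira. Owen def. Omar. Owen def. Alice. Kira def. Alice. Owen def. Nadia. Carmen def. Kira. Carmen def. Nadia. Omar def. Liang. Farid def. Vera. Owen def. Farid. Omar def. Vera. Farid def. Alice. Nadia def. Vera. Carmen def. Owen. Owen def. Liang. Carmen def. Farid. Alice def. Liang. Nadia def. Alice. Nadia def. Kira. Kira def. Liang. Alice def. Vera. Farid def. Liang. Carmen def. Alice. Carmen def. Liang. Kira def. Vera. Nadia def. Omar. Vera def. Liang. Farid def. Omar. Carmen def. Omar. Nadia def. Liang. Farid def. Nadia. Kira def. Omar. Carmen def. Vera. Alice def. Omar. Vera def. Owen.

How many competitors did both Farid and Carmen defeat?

6

Farid beat: Kira, Liang, Vera, Nadia, Omar, Alice.
Carmen beat: Owen, Kira, Liang, Vera, Nadia, Omar, Farid, Alice.
Both beat: Kira, Liang, Vera, Nadia, Omar, Alice — 6.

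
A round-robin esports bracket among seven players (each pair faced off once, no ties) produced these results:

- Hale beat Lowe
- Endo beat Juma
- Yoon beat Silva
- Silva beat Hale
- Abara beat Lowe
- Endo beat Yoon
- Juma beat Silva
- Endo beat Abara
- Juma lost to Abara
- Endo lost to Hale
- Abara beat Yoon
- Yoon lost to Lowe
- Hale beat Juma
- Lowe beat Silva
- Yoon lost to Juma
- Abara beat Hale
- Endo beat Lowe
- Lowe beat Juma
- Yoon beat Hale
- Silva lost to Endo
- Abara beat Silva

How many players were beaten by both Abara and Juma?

Abara beat: Hale, Silva, Yoon, Juma, Lowe.
Juma beat: Silva, Yoon.
Both beat: Silva, Yoon — 2.

2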